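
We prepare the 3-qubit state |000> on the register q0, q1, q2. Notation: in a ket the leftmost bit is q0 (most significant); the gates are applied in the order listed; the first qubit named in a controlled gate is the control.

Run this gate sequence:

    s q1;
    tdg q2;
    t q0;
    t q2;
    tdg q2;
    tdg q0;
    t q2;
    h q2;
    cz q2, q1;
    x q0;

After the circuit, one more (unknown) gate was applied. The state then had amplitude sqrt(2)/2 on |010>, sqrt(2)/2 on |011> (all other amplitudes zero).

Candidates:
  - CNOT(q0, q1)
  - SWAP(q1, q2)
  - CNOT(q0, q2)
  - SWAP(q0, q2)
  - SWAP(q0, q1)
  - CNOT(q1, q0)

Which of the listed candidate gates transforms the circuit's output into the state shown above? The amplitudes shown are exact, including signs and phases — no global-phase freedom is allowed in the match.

The unique candidate consistent with the amplitudes is SWAP(q0, q1). Key observation: steps 2-7 multiply out to the identity, so the circuit reduces to the remaining gates.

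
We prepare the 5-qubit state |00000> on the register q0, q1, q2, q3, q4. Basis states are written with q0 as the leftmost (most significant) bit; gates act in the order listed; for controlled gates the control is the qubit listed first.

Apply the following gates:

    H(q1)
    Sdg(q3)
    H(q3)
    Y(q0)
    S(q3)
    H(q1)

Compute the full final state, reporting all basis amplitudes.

The final amplitudes are sqrt(2)*I/2 on |10000>, -sqrt(2)/2 on |10010>, and 0 on every other basis state.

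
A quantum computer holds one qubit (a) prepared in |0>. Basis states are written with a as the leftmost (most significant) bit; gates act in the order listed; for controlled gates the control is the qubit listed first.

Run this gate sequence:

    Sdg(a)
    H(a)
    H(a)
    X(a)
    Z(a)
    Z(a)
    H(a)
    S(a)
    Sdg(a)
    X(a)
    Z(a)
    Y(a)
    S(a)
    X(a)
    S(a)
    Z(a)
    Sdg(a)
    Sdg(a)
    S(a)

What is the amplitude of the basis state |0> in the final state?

The final state's coefficient on |0> equals sqrt(2)/2.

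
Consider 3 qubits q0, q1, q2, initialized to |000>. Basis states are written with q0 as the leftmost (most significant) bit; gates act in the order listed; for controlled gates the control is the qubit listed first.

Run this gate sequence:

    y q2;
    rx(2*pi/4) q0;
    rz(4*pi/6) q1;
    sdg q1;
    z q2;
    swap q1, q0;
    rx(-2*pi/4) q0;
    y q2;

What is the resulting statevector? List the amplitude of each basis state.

After the circuit, the state carries amplitude exp(2*I*pi/3)/2 on |000>, 0 on |001>, exp(I*pi/6)/2 on |010>, 0 on |011>, -exp(I*pi/6)/2 on |100>, 0 on |101>, exp(2*I*pi/3)/2 on |110>, 0 on |111>.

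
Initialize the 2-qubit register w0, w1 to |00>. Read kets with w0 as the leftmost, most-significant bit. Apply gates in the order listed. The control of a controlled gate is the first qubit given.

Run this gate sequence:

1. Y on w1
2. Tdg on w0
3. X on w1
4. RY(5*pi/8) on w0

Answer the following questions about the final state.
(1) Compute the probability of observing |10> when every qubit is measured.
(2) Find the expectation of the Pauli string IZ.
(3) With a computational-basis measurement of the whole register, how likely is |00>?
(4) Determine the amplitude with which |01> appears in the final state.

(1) Outcome |10> occurs with probability sin(5*pi/16)**2.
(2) The expectation value of IZ is 1.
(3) A full measurement returns |00> with probability cos(5*pi/16)**2.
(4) The final state's coefficient on |01> equals 0.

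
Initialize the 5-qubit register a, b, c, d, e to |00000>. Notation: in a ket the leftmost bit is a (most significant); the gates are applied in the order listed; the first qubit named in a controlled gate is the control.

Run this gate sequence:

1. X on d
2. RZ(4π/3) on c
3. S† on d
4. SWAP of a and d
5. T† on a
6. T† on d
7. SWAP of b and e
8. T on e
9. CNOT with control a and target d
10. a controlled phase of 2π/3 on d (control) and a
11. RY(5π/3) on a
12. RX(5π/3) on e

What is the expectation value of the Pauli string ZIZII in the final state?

In the final state, ZIZII has expectation -1/2.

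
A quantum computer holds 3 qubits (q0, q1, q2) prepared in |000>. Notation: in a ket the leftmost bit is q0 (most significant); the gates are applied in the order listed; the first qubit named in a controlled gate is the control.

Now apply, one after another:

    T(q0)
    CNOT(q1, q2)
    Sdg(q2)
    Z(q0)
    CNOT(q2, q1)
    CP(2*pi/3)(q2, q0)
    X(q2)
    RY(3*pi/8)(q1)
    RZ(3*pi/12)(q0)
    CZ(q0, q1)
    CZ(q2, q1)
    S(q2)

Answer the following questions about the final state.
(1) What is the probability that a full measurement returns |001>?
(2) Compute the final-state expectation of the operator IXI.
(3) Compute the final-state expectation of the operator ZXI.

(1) Outcome |001> occurs with probability cos(3*pi/16)**2.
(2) The observable IXI averages to -sqrt(sqrt(2) + 2)/2.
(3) In the final state, ZXI has expectation -sqrt(sqrt(2) + 2)/2.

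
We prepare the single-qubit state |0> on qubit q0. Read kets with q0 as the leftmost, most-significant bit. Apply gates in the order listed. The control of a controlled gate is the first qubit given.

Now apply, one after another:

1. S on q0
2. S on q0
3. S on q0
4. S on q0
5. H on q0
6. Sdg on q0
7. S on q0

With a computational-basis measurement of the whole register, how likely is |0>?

Outcome |0> occurs with probability 1/2.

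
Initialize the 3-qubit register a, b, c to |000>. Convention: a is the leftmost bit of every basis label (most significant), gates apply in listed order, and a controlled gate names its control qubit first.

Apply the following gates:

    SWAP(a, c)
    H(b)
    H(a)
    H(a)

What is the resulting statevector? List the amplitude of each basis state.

The resulting statevector has amplitude sqrt(2)/2 on |000>, sqrt(2)/2 on |010>, and 0 on every other basis state.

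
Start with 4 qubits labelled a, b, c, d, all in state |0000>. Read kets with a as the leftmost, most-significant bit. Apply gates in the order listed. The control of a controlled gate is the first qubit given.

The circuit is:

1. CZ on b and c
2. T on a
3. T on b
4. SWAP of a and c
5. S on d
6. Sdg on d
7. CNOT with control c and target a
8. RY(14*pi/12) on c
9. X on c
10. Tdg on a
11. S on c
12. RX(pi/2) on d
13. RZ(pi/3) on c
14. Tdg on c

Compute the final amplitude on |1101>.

|1101> carries amplitude 0 in the final state.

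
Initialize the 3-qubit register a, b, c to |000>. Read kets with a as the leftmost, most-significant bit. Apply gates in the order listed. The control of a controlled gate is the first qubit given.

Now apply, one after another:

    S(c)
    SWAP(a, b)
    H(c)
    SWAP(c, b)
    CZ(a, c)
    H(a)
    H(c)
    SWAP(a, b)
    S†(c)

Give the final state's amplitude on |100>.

|100> carries amplitude sqrt(2)/4 in the final state.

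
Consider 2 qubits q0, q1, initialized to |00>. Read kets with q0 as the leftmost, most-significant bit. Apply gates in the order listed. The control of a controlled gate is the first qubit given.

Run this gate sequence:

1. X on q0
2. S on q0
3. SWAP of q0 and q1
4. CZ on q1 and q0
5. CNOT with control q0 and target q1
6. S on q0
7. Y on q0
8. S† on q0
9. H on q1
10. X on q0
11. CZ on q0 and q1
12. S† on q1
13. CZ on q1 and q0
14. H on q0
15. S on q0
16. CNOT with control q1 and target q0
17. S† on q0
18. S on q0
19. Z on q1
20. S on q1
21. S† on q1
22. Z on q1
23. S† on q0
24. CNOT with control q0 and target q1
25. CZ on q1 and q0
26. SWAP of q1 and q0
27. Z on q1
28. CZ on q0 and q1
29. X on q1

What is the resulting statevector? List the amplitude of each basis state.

The resulting statevector has amplitude -I/2 on |00>, I/2 on |01>, -I/2 on |10>, -I/2 on |11>. Key observation: steps 18-23 multiply out to the identity, so the circuit reduces to the remaining gates.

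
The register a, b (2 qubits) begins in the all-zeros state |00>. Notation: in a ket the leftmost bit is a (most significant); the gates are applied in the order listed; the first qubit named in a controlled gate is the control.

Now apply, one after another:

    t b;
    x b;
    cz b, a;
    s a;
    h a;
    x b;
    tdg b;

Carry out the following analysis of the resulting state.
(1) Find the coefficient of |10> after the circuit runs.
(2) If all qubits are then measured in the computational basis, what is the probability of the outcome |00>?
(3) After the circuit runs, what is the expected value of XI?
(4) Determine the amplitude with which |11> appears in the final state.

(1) The final state's coefficient on |10> equals sqrt(2)/2.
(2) A full measurement returns |00> with probability 1/2.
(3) The expectation value of XI is 1.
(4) |11> carries amplitude 0 in the final state.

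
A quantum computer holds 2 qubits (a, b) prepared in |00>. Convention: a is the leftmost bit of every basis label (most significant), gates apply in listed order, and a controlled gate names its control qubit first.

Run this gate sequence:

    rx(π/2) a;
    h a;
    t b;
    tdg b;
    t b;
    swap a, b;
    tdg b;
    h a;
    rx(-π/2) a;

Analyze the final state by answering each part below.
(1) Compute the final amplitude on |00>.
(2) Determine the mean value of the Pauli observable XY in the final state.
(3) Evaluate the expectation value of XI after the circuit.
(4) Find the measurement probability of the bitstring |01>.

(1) |00> carries amplitude 1/2 in the final state.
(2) The expectation value of XY is sqrt(2)/2.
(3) The expectation value of XI is 1.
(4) The probability of measuring |01> is 1/4.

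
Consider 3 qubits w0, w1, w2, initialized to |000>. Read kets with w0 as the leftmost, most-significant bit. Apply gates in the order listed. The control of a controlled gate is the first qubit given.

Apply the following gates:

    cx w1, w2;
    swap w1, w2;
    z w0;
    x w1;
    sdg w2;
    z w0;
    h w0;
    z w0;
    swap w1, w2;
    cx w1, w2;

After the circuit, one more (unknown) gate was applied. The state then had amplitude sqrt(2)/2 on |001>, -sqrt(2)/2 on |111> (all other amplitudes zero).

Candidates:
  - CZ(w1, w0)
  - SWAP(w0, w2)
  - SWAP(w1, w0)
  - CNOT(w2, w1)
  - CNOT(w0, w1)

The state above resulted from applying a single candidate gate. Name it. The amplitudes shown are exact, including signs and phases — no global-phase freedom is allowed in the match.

The applied gate was CNOT(w0, w1).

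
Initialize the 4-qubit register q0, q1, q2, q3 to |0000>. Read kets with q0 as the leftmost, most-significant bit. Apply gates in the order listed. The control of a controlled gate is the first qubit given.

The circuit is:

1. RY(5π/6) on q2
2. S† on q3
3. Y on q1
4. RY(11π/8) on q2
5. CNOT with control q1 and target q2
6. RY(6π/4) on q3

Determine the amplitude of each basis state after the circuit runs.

The final amplitudes are sqrt(2)*I*sin(5*pi/48)/2 on |0100>, -sqrt(2)*I*sin(5*pi/48)/2 on |0101>, sqrt(2)*I*sin(19*pi/48)/2 on |0110>, -sqrt(2)*I*sin(19*pi/48)/2 on |0111>, and 0 on every other basis state.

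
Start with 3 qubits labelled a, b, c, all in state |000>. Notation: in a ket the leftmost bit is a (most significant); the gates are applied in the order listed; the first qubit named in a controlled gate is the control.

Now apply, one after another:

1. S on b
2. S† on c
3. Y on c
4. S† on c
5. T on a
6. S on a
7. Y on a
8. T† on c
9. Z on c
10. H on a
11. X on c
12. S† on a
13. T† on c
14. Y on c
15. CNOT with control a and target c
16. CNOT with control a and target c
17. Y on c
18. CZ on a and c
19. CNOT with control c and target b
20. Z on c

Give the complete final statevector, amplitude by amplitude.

After the circuit, the state carries amplitude -sqrt(2)*exp(I*pi/4)/2 on |000>, -sqrt(2)*exp(3*I*pi/4)/2 on |100>, and 0 on every other basis state. Key observation: the block from step 14 through step 17 cancels to the identity and can be dropped.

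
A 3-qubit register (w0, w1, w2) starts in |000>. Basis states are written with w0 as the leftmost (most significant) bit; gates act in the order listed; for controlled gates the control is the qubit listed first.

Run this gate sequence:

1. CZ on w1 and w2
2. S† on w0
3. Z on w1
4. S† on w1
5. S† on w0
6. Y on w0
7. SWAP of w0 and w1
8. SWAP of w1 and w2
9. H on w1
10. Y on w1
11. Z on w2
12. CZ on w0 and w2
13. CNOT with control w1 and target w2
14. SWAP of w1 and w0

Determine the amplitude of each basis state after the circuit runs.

The final amplitudes are -sqrt(2)/2 on |001>, sqrt(2)/2 on |100>, and 0 on every other basis state.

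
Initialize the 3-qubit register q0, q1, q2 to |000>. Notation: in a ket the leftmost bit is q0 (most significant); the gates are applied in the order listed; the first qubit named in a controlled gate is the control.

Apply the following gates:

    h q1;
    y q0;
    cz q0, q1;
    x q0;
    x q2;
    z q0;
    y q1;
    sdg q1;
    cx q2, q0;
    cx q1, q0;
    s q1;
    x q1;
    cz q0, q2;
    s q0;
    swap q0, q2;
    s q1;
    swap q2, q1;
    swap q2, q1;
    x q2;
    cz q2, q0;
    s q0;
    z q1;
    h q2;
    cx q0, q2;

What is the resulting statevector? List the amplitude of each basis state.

The final amplitudes are 0 on |000>, 0 on |001>, 0 on |010>, 0 on |011>, -I/2 on |100>, I/2 on |101>, I/2 on |110>, I/2 on |111>.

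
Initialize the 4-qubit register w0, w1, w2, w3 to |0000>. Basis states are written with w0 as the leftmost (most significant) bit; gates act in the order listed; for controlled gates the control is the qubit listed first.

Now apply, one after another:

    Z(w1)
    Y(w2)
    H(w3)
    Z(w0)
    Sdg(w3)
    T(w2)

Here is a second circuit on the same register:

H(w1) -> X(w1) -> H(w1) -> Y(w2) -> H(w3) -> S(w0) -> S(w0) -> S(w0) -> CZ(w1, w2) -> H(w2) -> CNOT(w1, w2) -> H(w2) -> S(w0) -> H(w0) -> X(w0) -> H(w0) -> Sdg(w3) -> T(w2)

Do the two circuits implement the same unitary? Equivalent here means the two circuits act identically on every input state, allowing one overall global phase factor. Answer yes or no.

Yes — the two circuits implement the same unitary up to a global phase.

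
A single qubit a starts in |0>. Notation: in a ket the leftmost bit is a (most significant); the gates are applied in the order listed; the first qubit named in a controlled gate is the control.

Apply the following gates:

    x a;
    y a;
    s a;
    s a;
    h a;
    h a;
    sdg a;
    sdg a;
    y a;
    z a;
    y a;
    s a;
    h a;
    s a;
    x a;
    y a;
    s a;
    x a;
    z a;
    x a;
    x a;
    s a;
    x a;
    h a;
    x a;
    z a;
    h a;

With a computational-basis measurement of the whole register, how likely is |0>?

Outcome |0> occurs with probability 1/2. Key observation: the block from step 2 through step 9 cancels to the identity and can be dropped.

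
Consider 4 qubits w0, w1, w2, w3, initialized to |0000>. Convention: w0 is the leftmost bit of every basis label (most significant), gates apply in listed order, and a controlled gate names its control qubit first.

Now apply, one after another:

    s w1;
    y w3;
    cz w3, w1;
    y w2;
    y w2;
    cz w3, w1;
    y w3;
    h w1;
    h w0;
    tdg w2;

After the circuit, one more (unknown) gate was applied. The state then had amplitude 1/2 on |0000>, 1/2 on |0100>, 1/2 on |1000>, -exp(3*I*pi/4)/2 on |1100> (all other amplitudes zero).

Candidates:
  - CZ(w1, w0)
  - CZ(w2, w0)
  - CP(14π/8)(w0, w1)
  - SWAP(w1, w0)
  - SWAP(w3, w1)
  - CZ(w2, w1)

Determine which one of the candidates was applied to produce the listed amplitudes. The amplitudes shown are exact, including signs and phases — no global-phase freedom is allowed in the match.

It was CP(14π/8)(w0, w1) that produced the state shown.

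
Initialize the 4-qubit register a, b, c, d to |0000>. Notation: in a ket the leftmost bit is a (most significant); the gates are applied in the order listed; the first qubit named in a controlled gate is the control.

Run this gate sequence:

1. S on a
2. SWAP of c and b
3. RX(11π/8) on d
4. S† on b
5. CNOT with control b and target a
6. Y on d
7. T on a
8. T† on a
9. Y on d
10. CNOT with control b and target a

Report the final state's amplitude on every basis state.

After the circuit, the state carries amplitude -cos(5*pi/16) on |0000>, -I*sin(5*pi/16) on |0001>, and 0 on every other basis state. Key observation: the block from step 5 through step 10 cancels to the identity and can be dropped.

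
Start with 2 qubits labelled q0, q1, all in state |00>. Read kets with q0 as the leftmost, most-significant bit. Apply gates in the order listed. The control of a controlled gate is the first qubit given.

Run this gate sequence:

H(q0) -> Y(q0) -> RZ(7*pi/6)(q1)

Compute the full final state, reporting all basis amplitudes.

The final amplitudes are sqrt(2)*exp(11*I*pi/12)/2 on |00>, 0 on |01>, -sqrt(2)*exp(11*I*pi/12)/2 on |10>, 0 on |11>.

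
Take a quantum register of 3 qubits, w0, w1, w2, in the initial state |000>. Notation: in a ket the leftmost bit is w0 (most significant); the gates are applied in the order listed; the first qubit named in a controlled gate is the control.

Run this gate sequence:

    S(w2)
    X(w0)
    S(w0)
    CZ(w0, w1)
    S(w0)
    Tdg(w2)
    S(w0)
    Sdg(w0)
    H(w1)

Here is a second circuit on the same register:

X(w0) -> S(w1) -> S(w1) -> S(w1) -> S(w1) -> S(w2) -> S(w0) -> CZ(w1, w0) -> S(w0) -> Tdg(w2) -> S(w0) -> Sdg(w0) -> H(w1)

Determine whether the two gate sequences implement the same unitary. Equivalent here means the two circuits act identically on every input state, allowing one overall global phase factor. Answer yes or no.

Yes, they are equivalent — the unitaries differ by at most a global phase.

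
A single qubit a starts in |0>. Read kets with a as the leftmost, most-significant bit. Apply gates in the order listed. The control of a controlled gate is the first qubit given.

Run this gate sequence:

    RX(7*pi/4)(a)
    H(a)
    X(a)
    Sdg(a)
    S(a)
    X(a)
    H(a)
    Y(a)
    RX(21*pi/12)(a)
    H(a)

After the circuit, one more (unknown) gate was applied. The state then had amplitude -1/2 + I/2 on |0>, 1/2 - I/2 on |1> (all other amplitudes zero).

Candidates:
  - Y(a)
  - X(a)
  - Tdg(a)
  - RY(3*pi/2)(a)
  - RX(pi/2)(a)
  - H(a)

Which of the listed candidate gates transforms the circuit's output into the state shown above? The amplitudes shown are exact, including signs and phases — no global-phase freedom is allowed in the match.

The unique candidate consistent with the amplitudes is RX(pi/2)(a). Key observation: steps 2-7 multiply out to the identity, so the circuit reduces to the remaining gates.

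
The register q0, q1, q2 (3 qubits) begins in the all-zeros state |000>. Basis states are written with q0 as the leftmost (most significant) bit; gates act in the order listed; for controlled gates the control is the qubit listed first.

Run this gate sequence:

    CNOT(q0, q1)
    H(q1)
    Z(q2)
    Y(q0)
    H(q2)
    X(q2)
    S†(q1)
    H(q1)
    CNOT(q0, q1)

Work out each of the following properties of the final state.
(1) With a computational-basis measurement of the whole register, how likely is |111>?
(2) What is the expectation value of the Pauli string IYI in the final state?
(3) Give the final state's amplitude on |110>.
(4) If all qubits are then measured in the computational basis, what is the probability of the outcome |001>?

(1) A full measurement returns |111> with probability 1/4.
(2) In the final state, IYI has expectation -1.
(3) |110> carries amplitude sqrt(2)*(1 + I)/4 in the final state.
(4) A full measurement returns |001> with probability 0.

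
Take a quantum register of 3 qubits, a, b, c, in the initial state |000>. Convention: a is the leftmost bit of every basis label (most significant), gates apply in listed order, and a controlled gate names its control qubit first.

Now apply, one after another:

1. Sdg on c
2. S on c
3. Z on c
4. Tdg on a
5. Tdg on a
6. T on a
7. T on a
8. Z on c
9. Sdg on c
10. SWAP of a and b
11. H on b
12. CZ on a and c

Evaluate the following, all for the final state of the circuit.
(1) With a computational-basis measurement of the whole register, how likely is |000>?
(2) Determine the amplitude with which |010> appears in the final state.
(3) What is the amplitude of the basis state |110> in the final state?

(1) A full measurement returns |000> with probability 1/2.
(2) The amplitude on |010> is sqrt(2)/2.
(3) The amplitude on |110> is 0.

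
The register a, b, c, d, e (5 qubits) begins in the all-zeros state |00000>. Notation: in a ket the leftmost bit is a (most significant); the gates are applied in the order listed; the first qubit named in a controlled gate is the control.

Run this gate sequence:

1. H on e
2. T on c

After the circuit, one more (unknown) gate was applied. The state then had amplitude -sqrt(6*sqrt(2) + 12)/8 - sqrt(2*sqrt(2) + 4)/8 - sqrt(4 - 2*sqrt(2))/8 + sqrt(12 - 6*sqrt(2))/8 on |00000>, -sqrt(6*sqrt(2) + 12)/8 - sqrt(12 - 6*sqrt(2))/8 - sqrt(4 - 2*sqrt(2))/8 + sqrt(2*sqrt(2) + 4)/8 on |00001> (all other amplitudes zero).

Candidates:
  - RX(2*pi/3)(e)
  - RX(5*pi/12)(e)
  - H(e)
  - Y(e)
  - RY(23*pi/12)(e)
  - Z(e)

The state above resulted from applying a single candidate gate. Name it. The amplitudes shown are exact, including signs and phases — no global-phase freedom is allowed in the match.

The applied gate was RY(23*pi/12)(e).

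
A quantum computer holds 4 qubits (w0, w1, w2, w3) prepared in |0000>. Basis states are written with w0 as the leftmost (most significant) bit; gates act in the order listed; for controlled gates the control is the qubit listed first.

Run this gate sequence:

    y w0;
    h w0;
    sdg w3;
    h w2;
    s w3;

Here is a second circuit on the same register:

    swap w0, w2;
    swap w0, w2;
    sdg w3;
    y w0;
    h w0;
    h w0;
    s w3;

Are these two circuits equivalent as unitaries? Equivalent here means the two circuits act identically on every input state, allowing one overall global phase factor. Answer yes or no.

No — the two circuits implement different unitaries, even allowing a global phase.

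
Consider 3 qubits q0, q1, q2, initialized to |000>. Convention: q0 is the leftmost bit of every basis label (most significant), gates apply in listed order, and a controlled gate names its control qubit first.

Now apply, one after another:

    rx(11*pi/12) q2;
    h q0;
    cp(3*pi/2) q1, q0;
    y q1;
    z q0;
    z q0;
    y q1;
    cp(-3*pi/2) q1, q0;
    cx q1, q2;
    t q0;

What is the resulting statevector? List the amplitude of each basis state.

After the circuit, the state carries amplitude -sqrt(12 - 6*sqrt(2))/8 + sqrt(2*sqrt(2) + 4)/8 on |000>, -I*sqrt(6*sqrt(2) + 12)/8 - I*sqrt(4 - 2*sqrt(2))/8 on |001>, 0 on |010>, 0 on |011>, (-sqrt(12 - 6*sqrt(2))/8 + sqrt(2*sqrt(2) + 4)/8)*exp(I*pi/4) on |100>, (-sqrt(6*sqrt(2) + 12)/8 - sqrt(4 - 2*sqrt(2))/8)*exp(3*I*pi/4) on |101>, 0 on |110>, 0 on |111>. Key observation: steps 3-8 multiply out to the identity, so the circuit reduces to the remaining gates.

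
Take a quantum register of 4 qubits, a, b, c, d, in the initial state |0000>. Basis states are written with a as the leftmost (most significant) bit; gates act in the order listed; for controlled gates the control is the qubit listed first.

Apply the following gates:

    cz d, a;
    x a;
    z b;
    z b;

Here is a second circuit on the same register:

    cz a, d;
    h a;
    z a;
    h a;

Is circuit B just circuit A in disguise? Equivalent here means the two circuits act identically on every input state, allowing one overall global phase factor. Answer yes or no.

Yes: on every input state the two circuits agree up to one overall phase factor.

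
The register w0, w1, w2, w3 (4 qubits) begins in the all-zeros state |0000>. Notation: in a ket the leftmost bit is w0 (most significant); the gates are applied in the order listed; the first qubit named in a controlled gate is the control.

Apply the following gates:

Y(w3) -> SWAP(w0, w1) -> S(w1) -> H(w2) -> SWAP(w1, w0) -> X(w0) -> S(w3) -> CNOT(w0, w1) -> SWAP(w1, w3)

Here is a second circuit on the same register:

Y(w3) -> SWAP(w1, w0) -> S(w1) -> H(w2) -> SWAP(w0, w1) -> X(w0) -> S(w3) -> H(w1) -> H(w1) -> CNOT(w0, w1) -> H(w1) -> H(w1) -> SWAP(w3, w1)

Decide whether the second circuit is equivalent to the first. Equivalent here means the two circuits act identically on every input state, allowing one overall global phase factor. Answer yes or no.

Yes — the two circuits implement the same unitary up to a global phase.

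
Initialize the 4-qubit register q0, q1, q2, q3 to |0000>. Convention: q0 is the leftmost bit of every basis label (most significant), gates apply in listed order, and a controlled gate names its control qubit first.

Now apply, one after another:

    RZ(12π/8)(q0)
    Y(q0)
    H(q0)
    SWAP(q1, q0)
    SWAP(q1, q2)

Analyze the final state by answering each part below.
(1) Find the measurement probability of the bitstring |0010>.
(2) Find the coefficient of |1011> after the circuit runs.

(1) A full measurement returns |0010> with probability 1/2.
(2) The amplitude on |1011> is 0.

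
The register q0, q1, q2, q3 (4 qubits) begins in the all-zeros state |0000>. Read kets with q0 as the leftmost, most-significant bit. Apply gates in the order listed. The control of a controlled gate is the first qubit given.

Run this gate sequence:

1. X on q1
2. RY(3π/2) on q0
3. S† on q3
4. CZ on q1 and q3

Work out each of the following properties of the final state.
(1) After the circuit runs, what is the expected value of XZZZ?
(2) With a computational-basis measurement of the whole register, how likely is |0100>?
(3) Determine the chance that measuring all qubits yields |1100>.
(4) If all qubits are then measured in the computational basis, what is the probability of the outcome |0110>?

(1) In the final state, XZZZ has expectation 1.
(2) A full measurement returns |0100> with probability 1/2.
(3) The probability of measuring |1100> is 1/2.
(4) Outcome |0110> occurs with probability 0.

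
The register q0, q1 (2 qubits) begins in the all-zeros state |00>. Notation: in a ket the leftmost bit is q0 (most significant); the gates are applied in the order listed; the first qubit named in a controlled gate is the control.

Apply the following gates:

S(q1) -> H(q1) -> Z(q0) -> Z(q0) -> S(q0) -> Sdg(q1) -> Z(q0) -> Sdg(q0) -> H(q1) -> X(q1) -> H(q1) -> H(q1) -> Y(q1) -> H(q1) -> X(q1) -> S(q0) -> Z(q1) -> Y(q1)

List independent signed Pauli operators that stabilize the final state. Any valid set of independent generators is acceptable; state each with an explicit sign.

The final state is stabilized by the group generated by +IY, +ZI; other independent generating sets are equally valid.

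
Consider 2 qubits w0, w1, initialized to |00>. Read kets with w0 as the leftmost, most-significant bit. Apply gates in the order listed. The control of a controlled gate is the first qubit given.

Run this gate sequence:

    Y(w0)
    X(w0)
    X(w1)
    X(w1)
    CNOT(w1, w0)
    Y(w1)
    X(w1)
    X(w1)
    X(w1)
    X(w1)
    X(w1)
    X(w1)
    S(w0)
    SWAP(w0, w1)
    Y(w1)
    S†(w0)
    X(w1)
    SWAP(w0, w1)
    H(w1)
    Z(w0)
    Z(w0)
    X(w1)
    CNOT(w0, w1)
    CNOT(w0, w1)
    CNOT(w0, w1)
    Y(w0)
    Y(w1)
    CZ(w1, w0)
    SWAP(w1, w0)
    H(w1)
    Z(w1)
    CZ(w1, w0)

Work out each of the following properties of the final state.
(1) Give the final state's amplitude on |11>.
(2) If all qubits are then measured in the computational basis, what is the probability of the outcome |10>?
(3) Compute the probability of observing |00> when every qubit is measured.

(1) The final state's coefficient on |11> equals -1/2.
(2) The probability of measuring |10> is 1/4.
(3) Outcome |00> occurs with probability 1/4.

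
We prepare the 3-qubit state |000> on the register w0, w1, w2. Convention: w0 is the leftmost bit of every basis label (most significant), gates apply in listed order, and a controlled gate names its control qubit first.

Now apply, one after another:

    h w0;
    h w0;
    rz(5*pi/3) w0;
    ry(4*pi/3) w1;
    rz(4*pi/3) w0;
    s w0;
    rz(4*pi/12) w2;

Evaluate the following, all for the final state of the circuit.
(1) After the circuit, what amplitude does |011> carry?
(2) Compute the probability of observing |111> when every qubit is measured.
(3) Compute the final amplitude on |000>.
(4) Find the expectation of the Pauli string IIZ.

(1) The final state's coefficient on |011> equals 0. Key observation: the block from step 1 through step 2 cancels to the identity and can be dropped.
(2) Outcome |111> occurs with probability 0.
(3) |000> carries amplitude -exp(I*pi/3)/2 in the final state.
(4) In the final state, IIZ has expectation 1.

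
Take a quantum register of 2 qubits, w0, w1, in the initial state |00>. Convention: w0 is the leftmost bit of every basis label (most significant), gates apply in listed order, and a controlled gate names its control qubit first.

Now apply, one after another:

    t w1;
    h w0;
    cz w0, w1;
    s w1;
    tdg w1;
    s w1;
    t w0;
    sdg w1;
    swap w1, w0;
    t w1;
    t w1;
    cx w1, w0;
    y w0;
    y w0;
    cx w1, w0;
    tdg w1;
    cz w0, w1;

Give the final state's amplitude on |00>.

The amplitude on |00> is sqrt(2)/2.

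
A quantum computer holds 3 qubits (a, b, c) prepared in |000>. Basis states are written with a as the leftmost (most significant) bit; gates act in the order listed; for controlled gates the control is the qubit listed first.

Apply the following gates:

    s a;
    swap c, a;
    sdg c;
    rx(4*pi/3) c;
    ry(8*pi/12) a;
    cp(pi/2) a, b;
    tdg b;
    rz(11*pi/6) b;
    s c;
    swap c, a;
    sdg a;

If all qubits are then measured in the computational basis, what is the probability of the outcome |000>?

The probability of measuring |000> is 1/16.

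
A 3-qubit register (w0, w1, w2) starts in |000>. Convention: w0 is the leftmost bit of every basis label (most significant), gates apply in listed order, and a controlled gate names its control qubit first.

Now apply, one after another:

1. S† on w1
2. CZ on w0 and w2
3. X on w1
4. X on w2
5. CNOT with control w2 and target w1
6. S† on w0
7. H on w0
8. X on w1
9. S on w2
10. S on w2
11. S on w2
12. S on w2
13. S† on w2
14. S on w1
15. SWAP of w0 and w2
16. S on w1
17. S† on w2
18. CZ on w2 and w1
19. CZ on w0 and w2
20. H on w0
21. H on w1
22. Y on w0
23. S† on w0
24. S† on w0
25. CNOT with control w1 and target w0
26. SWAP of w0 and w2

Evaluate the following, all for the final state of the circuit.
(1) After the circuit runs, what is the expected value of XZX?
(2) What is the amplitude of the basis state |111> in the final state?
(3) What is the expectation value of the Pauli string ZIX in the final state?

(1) In the final state, XZX has expectation 0. Key observation: steps 9-12 multiply out to the identity, so the circuit reduces to the remaining gates.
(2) The final state's coefficient on |111> equals -sqrt(2)*I/4.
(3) The observable ZIX averages to 0.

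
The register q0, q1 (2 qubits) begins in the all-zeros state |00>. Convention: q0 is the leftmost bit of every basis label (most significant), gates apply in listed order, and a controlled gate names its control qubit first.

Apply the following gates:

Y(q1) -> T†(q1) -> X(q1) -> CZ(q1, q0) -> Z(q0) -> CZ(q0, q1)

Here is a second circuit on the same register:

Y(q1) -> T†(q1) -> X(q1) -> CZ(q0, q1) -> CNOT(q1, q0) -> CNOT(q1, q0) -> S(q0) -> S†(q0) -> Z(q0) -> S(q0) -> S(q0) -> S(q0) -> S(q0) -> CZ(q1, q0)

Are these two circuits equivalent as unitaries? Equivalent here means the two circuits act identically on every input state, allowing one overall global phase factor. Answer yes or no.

Yes — the two circuits implement the same unitary up to a global phase.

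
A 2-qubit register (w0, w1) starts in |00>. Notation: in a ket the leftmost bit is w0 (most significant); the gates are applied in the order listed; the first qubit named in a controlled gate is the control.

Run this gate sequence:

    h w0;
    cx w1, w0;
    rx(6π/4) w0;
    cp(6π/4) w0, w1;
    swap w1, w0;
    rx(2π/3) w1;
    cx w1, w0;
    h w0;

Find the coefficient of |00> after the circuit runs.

The final state's coefficient on |00> equals -(1 - I)*(sqrt(6) + sqrt(2)*I)/8.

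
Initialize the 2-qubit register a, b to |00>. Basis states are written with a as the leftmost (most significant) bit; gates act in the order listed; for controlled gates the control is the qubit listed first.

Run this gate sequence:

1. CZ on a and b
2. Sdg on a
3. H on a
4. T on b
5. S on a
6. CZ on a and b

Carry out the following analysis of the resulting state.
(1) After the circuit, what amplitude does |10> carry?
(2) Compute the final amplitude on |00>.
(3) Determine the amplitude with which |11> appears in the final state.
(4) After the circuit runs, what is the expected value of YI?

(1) |10> carries amplitude sqrt(2)*I/2 in the final state.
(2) |00> carries amplitude sqrt(2)/2 in the final state.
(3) The amplitude on |11> is 0.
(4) The expectation value of YI is 1.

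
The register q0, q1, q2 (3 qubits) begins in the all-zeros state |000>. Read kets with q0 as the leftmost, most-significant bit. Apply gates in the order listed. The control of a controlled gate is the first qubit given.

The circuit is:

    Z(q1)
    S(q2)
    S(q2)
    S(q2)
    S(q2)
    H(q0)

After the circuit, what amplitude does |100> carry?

The final state's coefficient on |100> equals sqrt(2)/2.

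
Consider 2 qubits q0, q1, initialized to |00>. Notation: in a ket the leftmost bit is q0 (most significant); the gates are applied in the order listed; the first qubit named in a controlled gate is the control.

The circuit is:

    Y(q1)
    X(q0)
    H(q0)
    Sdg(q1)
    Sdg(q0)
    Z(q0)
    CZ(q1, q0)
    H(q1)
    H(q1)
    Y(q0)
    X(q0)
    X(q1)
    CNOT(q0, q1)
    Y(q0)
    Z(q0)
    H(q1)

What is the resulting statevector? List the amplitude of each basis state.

After the circuit, the state carries amplitude -I/2 on |00>, I/2 on |01>, 1/2 on |10>, 1/2 on |11>.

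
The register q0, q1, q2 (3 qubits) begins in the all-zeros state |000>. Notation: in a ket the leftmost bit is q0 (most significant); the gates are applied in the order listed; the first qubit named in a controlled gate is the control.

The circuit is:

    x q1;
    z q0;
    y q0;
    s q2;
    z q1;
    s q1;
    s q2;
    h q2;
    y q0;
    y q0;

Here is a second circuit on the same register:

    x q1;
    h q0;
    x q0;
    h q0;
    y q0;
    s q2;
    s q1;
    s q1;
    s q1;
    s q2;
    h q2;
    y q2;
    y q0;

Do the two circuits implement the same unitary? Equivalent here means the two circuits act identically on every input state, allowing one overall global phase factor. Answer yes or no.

No — the two circuits implement different unitaries, even allowing a global phase.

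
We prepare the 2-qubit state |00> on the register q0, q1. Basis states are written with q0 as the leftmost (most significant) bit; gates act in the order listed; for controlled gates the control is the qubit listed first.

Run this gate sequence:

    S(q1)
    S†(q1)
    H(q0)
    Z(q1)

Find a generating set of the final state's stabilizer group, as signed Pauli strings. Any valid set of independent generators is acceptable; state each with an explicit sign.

The stabilizer group can be generated by +XI, +IZ, among other valid generating sets. Key observation: the block from step 1 through step 2 cancels to the identity and can be dropped.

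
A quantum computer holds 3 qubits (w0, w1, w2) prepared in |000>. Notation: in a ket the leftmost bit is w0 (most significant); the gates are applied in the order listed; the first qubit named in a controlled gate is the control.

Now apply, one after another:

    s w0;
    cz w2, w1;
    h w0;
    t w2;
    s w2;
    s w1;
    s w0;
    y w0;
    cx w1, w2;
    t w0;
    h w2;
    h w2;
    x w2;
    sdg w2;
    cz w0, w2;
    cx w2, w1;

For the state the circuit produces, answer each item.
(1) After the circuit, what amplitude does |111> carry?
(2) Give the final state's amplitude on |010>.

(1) The amplitude on |111> is -sqrt(2)*exp(I*pi/4)/2. Key observation: steps 11-12 multiply out to the identity, so the circuit reduces to the remaining gates.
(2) The amplitude on |010> is 0.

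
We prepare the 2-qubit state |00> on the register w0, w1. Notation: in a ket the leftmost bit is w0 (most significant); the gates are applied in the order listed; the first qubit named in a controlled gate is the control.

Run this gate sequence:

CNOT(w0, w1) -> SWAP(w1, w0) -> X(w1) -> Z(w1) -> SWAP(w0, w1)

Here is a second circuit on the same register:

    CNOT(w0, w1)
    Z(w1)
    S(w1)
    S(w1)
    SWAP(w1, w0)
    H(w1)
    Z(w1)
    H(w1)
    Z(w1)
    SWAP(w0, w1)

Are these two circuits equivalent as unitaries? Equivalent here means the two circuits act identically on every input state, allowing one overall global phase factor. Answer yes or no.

Yes, they are equivalent — the unitaries differ by at most a global phase.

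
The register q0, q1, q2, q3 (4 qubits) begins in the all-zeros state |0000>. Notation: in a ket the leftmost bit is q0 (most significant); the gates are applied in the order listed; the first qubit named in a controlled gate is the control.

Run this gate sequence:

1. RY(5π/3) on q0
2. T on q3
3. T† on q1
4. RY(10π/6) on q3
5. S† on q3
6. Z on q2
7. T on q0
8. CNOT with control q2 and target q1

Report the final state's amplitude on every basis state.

The resulting statevector has amplitude 3/4 on |0000>, sqrt(3)*I/4 on |0001>, -sqrt(3)*exp(I*pi/4)/4 on |1000>, -exp(3*I*pi/4)/4 on |1001>, and 0 on every other basis state.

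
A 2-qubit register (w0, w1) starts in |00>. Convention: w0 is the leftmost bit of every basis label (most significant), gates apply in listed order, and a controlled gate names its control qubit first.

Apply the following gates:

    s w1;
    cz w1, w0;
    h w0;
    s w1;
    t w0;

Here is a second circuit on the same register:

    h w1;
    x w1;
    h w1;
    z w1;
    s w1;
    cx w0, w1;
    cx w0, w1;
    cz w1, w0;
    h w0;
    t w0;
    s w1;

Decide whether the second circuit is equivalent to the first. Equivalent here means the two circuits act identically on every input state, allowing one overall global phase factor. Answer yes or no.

Yes — the two circuits implement the same unitary up to a global phase.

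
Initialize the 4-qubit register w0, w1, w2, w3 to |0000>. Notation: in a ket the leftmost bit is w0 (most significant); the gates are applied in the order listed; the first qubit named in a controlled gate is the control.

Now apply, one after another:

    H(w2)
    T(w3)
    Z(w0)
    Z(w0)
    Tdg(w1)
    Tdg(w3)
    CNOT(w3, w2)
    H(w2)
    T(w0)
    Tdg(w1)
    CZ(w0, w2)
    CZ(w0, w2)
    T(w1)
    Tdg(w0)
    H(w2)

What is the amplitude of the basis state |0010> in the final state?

The amplitude on |0010> is sqrt(2)/2. Key observation: the block from step 8 through step 15 cancels to the identity and can be dropped.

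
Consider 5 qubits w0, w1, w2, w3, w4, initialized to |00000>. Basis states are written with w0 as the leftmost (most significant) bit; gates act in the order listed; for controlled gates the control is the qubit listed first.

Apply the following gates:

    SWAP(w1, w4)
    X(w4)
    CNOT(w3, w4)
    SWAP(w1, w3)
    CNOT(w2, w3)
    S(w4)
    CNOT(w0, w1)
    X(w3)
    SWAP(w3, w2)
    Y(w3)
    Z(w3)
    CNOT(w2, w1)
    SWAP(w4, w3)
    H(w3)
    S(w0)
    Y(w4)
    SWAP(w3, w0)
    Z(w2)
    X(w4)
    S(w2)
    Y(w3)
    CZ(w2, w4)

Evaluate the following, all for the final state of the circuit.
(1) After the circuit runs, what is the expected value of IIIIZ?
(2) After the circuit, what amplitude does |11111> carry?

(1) The expectation value of IIIIZ is -1.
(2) The amplitude on |11111> is -sqrt(2)*I/2.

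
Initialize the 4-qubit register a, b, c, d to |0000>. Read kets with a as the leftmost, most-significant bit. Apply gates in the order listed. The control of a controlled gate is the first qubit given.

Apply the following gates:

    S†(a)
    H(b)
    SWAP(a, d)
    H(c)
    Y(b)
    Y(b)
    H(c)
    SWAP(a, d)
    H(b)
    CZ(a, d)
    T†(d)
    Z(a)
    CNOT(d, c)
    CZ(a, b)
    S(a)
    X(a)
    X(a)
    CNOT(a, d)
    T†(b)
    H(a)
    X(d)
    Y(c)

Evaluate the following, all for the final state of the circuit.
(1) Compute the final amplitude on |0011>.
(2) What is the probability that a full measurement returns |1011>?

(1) The amplitude on |0011> is sqrt(2)*I/2. Key observation: steps 2-9 multiply out to the identity, so the circuit reduces to the remaining gates.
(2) A full measurement returns |1011> with probability 1/2.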